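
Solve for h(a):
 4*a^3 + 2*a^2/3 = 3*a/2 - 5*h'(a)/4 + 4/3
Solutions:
 h(a) = C1 - 4*a^4/5 - 8*a^3/45 + 3*a^2/5 + 16*a/15


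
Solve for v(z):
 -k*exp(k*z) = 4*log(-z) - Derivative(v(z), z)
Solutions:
 v(z) = C1 + 4*z*log(-z) - 4*z + exp(k*z)


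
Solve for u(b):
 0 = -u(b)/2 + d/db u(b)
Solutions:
 u(b) = C1*exp(b/2)


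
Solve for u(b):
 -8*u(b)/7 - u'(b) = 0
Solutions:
 u(b) = C1*exp(-8*b/7)


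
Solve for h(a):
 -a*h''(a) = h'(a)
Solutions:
 h(a) = C1 + C2*log(a)


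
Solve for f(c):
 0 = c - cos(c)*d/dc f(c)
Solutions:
 f(c) = C1 + Integral(c/cos(c), c)


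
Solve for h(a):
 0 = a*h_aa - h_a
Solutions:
 h(a) = C1 + C2*a^2


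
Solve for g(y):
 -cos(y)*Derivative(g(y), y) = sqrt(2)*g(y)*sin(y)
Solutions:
 g(y) = C1*cos(y)^(sqrt(2))


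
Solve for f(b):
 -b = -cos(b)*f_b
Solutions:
 f(b) = C1 + Integral(b/cos(b), b)


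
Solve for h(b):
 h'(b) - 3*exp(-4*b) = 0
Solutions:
 h(b) = C1 - 3*exp(-4*b)/4


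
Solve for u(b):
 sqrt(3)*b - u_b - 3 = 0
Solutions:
 u(b) = C1 + sqrt(3)*b^2/2 - 3*b


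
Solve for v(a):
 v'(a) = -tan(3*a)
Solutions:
 v(a) = C1 + log(cos(3*a))/3


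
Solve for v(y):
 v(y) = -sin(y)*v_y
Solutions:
 v(y) = C1*sqrt(cos(y) + 1)/sqrt(cos(y) - 1)


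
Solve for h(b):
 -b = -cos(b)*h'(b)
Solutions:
 h(b) = C1 + Integral(b/cos(b), b)


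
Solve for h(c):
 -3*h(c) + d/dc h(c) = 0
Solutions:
 h(c) = C1*exp(3*c)


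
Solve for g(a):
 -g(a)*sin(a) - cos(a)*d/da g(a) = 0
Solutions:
 g(a) = C1*cos(a)


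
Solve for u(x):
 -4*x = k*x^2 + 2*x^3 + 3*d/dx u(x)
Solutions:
 u(x) = C1 - k*x^3/9 - x^4/6 - 2*x^2/3


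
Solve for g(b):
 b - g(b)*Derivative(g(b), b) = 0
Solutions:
 g(b) = -sqrt(C1 + b^2)
 g(b) = sqrt(C1 + b^2)


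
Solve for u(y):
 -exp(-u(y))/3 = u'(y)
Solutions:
 u(y) = log(C1 - y/3)


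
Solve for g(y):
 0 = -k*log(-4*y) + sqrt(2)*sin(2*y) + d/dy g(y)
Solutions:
 g(y) = C1 + k*y*(log(-y) - 1) + 2*k*y*log(2) + sqrt(2)*cos(2*y)/2


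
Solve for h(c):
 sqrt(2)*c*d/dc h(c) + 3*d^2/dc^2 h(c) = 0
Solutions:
 h(c) = C1 + C2*erf(2^(3/4)*sqrt(3)*c/6)


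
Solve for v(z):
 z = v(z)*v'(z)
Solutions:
 v(z) = -sqrt(C1 + z^2)
 v(z) = sqrt(C1 + z^2)


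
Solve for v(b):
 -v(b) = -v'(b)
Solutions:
 v(b) = C1*exp(b)


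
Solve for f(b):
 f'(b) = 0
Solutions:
 f(b) = C1


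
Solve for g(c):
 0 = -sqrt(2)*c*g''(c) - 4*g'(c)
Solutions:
 g(c) = C1 + C2*c^(1 - 2*sqrt(2))


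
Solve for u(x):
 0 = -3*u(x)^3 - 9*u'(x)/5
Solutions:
 u(x) = -sqrt(6)*sqrt(-1/(C1 - 5*x))/2
 u(x) = sqrt(6)*sqrt(-1/(C1 - 5*x))/2


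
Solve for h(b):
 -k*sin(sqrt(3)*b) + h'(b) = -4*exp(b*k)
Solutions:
 h(b) = C1 - sqrt(3)*k*cos(sqrt(3)*b)/3 - 4*exp(b*k)/k


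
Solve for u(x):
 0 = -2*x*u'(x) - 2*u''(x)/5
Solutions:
 u(x) = C1 + C2*erf(sqrt(10)*x/2)


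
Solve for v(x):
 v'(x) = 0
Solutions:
 v(x) = C1


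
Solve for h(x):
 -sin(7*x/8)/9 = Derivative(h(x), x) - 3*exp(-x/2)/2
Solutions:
 h(x) = C1 + 8*cos(7*x/8)/63 - 3*exp(-x/2)


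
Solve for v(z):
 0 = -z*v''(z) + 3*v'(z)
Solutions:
 v(z) = C1 + C2*z^4


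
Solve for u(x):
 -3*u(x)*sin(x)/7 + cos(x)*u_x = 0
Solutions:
 u(x) = C1/cos(x)^(3/7)


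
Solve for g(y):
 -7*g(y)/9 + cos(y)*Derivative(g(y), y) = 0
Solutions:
 g(y) = C1*(sin(y) + 1)^(7/18)/(sin(y) - 1)^(7/18)


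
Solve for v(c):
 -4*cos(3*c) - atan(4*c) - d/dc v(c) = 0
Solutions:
 v(c) = C1 - c*atan(4*c) + log(16*c^2 + 1)/8 - 4*sin(3*c)/3


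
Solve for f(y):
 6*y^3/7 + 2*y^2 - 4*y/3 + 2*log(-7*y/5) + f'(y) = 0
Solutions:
 f(y) = C1 - 3*y^4/14 - 2*y^3/3 + 2*y^2/3 - 2*y*log(-y) + 2*y*(-log(7) + 1 + log(5))


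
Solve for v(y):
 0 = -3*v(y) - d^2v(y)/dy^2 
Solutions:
 v(y) = C1*sin(sqrt(3)*y) + C2*cos(sqrt(3)*y)


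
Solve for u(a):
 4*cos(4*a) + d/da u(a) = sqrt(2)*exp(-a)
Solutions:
 u(a) = C1 - sin(4*a) - sqrt(2)*exp(-a)


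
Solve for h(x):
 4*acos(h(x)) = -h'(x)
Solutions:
 Integral(1/acos(_y), (_y, h(x))) = C1 - 4*x


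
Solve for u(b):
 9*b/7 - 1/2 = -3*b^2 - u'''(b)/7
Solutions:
 u(b) = C1 + C2*b + C3*b^2 - 7*b^5/20 - 3*b^4/8 + 7*b^3/12


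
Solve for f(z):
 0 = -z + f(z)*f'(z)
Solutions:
 f(z) = -sqrt(C1 + z^2)
 f(z) = sqrt(C1 + z^2)


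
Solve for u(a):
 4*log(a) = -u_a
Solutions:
 u(a) = C1 - 4*a*log(a) + 4*a


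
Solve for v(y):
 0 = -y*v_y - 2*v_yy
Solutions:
 v(y) = C1 + C2*erf(y/2)


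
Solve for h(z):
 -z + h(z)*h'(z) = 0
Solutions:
 h(z) = -sqrt(C1 + z^2)
 h(z) = sqrt(C1 + z^2)


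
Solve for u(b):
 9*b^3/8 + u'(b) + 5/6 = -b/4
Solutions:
 u(b) = C1 - 9*b^4/32 - b^2/8 - 5*b/6


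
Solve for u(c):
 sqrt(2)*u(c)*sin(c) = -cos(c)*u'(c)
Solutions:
 u(c) = C1*cos(c)^(sqrt(2))


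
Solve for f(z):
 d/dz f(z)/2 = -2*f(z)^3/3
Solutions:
 f(z) = -sqrt(6)*sqrt(-1/(C1 - 4*z))/2
 f(z) = sqrt(6)*sqrt(-1/(C1 - 4*z))/2


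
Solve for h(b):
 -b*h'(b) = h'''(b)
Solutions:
 h(b) = C1 + Integral(C2*airyai(-b) + C3*airybi(-b), b)


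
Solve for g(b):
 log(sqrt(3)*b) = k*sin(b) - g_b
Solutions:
 g(b) = C1 - b*log(b) - b*log(3)/2 + b - k*cos(b)


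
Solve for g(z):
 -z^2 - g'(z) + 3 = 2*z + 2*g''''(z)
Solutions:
 g(z) = C1 + C4*exp(-2^(2/3)*z/2) - z^3/3 - z^2 + 3*z + (C2*sin(2^(2/3)*sqrt(3)*z/4) + C3*cos(2^(2/3)*sqrt(3)*z/4))*exp(2^(2/3)*z/4)


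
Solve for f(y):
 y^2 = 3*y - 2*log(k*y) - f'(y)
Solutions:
 f(y) = C1 - y^3/3 + 3*y^2/2 - 2*y*log(k*y) + 2*y


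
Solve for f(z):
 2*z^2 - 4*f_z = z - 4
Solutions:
 f(z) = C1 + z^3/6 - z^2/8 + z


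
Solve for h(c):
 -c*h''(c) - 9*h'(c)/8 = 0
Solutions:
 h(c) = C1 + C2/c^(1/8)


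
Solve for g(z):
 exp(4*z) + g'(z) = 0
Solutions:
 g(z) = C1 - exp(4*z)/4


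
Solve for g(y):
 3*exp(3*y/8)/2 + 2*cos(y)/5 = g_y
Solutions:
 g(y) = C1 + 4*exp(3*y/8) + 2*sin(y)/5


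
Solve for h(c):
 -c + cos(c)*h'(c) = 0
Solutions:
 h(c) = C1 + Integral(c/cos(c), c)


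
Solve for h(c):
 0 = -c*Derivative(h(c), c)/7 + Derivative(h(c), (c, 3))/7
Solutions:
 h(c) = C1 + Integral(C2*airyai(c) + C3*airybi(c), c)


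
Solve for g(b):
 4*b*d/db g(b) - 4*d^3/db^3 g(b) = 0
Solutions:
 g(b) = C1 + Integral(C2*airyai(b) + C3*airybi(b), b)


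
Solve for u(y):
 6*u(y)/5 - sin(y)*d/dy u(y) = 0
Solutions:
 u(y) = C1*(cos(y) - 1)^(3/5)/(cos(y) + 1)^(3/5)


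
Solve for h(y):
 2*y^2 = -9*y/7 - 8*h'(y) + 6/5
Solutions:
 h(y) = C1 - y^3/12 - 9*y^2/112 + 3*y/20


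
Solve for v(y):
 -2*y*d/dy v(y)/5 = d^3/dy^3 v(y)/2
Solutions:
 v(y) = C1 + Integral(C2*airyai(-10^(2/3)*y/5) + C3*airybi(-10^(2/3)*y/5), y)


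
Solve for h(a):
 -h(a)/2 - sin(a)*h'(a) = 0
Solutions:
 h(a) = C1*(cos(a) + 1)^(1/4)/(cos(a) - 1)^(1/4)


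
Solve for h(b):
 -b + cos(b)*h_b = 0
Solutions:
 h(b) = C1 + Integral(b/cos(b), b)


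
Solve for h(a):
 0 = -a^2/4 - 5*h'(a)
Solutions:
 h(a) = C1 - a^3/60


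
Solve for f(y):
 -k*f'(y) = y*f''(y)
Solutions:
 f(y) = C1 + y^(1 - re(k))*(C2*sin(log(y)*Abs(im(k))) + C3*cos(log(y)*im(k)))


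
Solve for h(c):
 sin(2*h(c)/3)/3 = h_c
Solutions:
 -c/3 + 3*log(cos(2*h(c)/3) - 1)/4 - 3*log(cos(2*h(c)/3) + 1)/4 = C1


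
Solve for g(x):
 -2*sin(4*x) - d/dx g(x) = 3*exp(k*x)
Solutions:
 g(x) = C1 + cos(4*x)/2 - 3*exp(k*x)/k


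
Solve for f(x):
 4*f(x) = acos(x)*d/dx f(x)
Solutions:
 f(x) = C1*exp(4*Integral(1/acos(x), x))


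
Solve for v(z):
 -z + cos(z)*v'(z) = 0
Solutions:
 v(z) = C1 + Integral(z/cos(z), z)


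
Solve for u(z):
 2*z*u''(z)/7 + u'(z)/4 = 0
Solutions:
 u(z) = C1 + C2*z^(1/8)


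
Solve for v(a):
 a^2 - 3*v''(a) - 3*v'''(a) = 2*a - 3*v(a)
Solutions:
 v(a) = C1*exp(-a*(2*2^(1/3)/(3*sqrt(69) + 25)^(1/3) + 4 + 2^(2/3)*(3*sqrt(69) + 25)^(1/3))/12)*sin(2^(1/3)*sqrt(3)*a*(-2^(1/3)*(3*sqrt(69) + 25)^(1/3) + 2/(3*sqrt(69) + 25)^(1/3))/12) + C2*exp(-a*(2*2^(1/3)/(3*sqrt(69) + 25)^(1/3) + 4 + 2^(2/3)*(3*sqrt(69) + 25)^(1/3))/12)*cos(2^(1/3)*sqrt(3)*a*(-2^(1/3)*(3*sqrt(69) + 25)^(1/3) + 2/(3*sqrt(69) + 25)^(1/3))/12) + C3*exp(a*(-2 + 2*2^(1/3)/(3*sqrt(69) + 25)^(1/3) + 2^(2/3)*(3*sqrt(69) + 25)^(1/3))/6) - a^2/3 + 2*a/3 - 2/3


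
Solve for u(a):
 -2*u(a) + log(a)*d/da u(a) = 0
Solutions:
 u(a) = C1*exp(2*li(a))


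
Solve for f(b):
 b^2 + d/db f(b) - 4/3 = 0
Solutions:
 f(b) = C1 - b^3/3 + 4*b/3


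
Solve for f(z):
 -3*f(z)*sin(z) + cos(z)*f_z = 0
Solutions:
 f(z) = C1/cos(z)^3


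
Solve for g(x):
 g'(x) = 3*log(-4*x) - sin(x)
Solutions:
 g(x) = C1 + 3*x*log(-x) - 3*x + 6*x*log(2) + cos(x)


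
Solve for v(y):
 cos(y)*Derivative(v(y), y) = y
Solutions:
 v(y) = C1 + Integral(y/cos(y), y)


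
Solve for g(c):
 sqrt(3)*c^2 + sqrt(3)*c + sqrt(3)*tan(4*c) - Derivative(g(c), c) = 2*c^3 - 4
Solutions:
 g(c) = C1 - c^4/2 + sqrt(3)*c^3/3 + sqrt(3)*c^2/2 + 4*c - sqrt(3)*log(cos(4*c))/4


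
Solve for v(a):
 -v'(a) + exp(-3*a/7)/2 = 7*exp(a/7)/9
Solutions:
 v(a) = C1 - 49*exp(a/7)/9 - 7*exp(-3*a/7)/6


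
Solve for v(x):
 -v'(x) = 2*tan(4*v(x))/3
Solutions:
 v(x) = -asin(C1*exp(-8*x/3))/4 + pi/4
 v(x) = asin(C1*exp(-8*x/3))/4


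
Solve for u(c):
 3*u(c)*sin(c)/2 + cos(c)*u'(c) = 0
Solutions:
 u(c) = C1*cos(c)^(3/2)


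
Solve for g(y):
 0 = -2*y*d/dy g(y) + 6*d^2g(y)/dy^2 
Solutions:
 g(y) = C1 + C2*erfi(sqrt(6)*y/6)


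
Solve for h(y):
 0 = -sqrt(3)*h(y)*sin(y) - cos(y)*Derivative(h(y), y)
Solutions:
 h(y) = C1*cos(y)^(sqrt(3))


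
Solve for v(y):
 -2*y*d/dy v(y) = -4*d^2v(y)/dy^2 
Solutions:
 v(y) = C1 + C2*erfi(y/2)


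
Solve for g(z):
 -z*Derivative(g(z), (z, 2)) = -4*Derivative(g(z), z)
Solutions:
 g(z) = C1 + C2*z^5


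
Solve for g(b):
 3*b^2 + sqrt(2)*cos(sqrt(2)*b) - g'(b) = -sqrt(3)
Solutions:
 g(b) = C1 + b^3 + sqrt(3)*b + sin(sqrt(2)*b)


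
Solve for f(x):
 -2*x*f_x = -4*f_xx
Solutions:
 f(x) = C1 + C2*erfi(x/2)


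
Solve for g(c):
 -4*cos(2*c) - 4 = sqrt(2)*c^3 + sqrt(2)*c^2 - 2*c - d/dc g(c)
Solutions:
 g(c) = C1 + sqrt(2)*c^4/4 + sqrt(2)*c^3/3 - c^2 + 4*c + 4*sin(c)*cos(c)


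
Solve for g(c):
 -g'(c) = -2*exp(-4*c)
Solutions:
 g(c) = C1 - exp(-4*c)/2


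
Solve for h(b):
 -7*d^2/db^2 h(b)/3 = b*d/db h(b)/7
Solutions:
 h(b) = C1 + C2*erf(sqrt(6)*b/14)


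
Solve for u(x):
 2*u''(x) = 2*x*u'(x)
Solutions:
 u(x) = C1 + C2*erfi(sqrt(2)*x/2)


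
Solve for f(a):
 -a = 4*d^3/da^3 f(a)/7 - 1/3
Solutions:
 f(a) = C1 + C2*a + C3*a^2 - 7*a^4/96 + 7*a^3/72


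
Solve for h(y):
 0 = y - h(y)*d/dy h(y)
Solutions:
 h(y) = -sqrt(C1 + y^2)
 h(y) = sqrt(C1 + y^2)


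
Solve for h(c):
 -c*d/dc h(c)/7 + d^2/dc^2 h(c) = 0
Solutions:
 h(c) = C1 + C2*erfi(sqrt(14)*c/14)


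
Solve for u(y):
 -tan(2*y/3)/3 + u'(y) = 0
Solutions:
 u(y) = C1 - log(cos(2*y/3))/2


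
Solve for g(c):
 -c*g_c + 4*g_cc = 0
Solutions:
 g(c) = C1 + C2*erfi(sqrt(2)*c/4)


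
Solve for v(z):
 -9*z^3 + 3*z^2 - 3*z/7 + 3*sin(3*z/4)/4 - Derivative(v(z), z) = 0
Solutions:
 v(z) = C1 - 9*z^4/4 + z^3 - 3*z^2/14 - cos(3*z/4)


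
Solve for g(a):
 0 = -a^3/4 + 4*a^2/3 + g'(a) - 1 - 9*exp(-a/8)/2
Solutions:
 g(a) = C1 + a^4/16 - 4*a^3/9 + a - 36*exp(-a/8)


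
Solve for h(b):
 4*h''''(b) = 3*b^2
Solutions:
 h(b) = C1 + C2*b + C3*b^2 + C4*b^3 + b^6/480


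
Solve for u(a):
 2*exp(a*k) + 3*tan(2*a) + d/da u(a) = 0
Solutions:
 u(a) = C1 - 2*Piecewise((exp(a*k)/k, Ne(k, 0)), (a, True)) + 3*log(cos(2*a))/2


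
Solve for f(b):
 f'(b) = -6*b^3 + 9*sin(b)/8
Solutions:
 f(b) = C1 - 3*b^4/2 - 9*cos(b)/8


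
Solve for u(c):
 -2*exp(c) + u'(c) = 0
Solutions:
 u(c) = C1 + 2*exp(c)


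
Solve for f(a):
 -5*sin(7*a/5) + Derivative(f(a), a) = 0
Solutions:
 f(a) = C1 - 25*cos(7*a/5)/7


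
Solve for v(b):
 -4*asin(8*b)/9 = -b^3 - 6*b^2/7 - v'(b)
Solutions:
 v(b) = C1 - b^4/4 - 2*b^3/7 + 4*b*asin(8*b)/9 + sqrt(1 - 64*b^2)/18


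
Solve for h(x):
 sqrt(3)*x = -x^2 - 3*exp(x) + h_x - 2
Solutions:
 h(x) = C1 + x^3/3 + sqrt(3)*x^2/2 + 2*x + 3*exp(x)


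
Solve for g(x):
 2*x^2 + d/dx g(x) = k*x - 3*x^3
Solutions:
 g(x) = C1 + k*x^2/2 - 3*x^4/4 - 2*x^3/3


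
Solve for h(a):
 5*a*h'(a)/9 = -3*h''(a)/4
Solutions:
 h(a) = C1 + C2*erf(sqrt(30)*a/9)


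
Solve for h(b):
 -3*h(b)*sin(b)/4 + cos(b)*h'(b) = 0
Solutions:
 h(b) = C1/cos(b)^(3/4)


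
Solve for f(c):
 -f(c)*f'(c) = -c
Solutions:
 f(c) = -sqrt(C1 + c^2)
 f(c) = sqrt(C1 + c^2)


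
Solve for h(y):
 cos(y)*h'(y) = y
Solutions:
 h(y) = C1 + Integral(y/cos(y), y)


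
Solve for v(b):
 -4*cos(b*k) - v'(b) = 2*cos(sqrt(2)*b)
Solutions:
 v(b) = C1 - sqrt(2)*sin(sqrt(2)*b) - 4*sin(b*k)/k


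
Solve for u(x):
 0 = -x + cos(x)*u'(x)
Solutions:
 u(x) = C1 + Integral(x/cos(x), x)


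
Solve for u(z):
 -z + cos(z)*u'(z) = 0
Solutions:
 u(z) = C1 + Integral(z/cos(z), z)


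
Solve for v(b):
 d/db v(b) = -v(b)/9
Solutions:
 v(b) = C1*exp(-b/9)


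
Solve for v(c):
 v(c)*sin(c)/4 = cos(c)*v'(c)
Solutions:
 v(c) = C1/cos(c)^(1/4)


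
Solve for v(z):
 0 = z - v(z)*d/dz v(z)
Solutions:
 v(z) = -sqrt(C1 + z^2)
 v(z) = sqrt(C1 + z^2)


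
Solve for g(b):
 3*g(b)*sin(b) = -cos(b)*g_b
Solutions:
 g(b) = C1*cos(b)^3


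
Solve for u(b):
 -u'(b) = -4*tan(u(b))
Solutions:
 u(b) = pi - asin(C1*exp(4*b))
 u(b) = asin(C1*exp(4*b))


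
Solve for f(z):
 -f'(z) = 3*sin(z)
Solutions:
 f(z) = C1 + 3*cos(z)


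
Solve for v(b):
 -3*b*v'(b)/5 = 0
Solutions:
 v(b) = C1


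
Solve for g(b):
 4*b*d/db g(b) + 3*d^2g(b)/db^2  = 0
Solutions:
 g(b) = C1 + C2*erf(sqrt(6)*b/3)


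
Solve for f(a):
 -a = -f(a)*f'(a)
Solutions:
 f(a) = -sqrt(C1 + a^2)
 f(a) = sqrt(C1 + a^2)


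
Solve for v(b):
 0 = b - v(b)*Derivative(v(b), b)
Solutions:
 v(b) = -sqrt(C1 + b^2)
 v(b) = sqrt(C1 + b^2)


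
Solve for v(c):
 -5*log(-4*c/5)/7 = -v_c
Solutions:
 v(c) = C1 + 5*c*log(-c)/7 + 5*c*(-log(5) - 1 + 2*log(2))/7


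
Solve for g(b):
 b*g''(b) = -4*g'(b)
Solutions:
 g(b) = C1 + C2/b^3


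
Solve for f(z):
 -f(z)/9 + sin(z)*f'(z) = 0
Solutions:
 f(z) = C1*(cos(z) - 1)^(1/18)/(cos(z) + 1)^(1/18)


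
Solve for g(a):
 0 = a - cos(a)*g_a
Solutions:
 g(a) = C1 + Integral(a/cos(a), a)


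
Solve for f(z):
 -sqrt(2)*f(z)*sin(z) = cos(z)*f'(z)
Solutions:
 f(z) = C1*cos(z)^(sqrt(2))


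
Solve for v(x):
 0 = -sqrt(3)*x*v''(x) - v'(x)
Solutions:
 v(x) = C1 + C2*x^(1 - sqrt(3)/3)


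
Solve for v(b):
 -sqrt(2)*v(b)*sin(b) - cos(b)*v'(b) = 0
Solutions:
 v(b) = C1*cos(b)^(sqrt(2))


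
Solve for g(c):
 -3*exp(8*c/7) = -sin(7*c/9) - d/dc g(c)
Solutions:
 g(c) = C1 + 21*exp(8*c/7)/8 + 9*cos(7*c/9)/7


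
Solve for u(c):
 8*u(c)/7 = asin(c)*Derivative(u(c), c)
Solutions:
 u(c) = C1*exp(8*Integral(1/asin(c), c)/7)


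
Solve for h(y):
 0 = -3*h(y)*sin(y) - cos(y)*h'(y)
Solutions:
 h(y) = C1*cos(y)^3


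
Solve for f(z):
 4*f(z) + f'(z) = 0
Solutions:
 f(z) = C1*exp(-4*z)


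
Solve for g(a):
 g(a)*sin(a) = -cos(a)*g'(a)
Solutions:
 g(a) = C1*cos(a)


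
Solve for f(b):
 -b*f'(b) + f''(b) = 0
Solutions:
 f(b) = C1 + C2*erfi(sqrt(2)*b/2)


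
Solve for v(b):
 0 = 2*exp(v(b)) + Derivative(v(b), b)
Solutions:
 v(b) = log(1/(C1 + 2*b))


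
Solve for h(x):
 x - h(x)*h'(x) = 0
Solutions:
 h(x) = -sqrt(C1 + x^2)
 h(x) = sqrt(C1 + x^2)


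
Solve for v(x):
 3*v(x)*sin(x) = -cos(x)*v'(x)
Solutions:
 v(x) = C1*cos(x)^3


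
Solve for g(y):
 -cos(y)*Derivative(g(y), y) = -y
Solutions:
 g(y) = C1 + Integral(y/cos(y), y)


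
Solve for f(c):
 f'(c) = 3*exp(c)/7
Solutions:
 f(c) = C1 + 3*exp(c)/7


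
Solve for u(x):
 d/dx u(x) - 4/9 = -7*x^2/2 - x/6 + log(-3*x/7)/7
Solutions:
 u(x) = C1 - 7*x^3/6 - x^2/12 + x*log(-x)/7 + x*(-9*log(7) + 9*log(3) + 19)/63


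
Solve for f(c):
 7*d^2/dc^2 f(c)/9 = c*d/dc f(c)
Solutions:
 f(c) = C1 + C2*erfi(3*sqrt(14)*c/14)


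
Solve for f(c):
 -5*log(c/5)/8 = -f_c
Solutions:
 f(c) = C1 + 5*c*log(c)/8 - 5*c*log(5)/8 - 5*c/8


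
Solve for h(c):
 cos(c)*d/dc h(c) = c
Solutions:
 h(c) = C1 + Integral(c/cos(c), c)


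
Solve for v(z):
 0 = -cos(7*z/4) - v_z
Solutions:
 v(z) = C1 - 4*sin(7*z/4)/7


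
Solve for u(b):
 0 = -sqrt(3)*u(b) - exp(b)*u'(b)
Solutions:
 u(b) = C1*exp(sqrt(3)*exp(-b))


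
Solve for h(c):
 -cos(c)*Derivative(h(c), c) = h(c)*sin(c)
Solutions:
 h(c) = C1*cos(c)


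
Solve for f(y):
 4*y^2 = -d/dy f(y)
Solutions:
 f(y) = C1 - 4*y^3/3


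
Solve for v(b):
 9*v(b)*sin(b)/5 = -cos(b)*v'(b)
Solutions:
 v(b) = C1*cos(b)^(9/5)


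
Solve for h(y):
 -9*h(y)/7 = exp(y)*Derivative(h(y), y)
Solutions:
 h(y) = C1*exp(9*exp(-y)/7)


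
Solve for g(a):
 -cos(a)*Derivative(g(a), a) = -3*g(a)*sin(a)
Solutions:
 g(a) = C1/cos(a)^3


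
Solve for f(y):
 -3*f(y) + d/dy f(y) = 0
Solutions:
 f(y) = C1*exp(3*y)


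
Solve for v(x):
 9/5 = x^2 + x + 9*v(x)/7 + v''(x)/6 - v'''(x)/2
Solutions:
 v(x) = C1*exp(x*(-7^(2/3)*(405*sqrt(263) + 6568)^(1/3) - 7*7^(1/3)/(405*sqrt(263) + 6568)^(1/3) + 14)/126)*sin(sqrt(3)*7^(1/3)*x*(-7^(1/3)*(405*sqrt(263) + 6568)^(1/3) + 7/(405*sqrt(263) + 6568)^(1/3))/126) + C2*exp(x*(-7^(2/3)*(405*sqrt(263) + 6568)^(1/3) - 7*7^(1/3)/(405*sqrt(263) + 6568)^(1/3) + 14)/126)*cos(sqrt(3)*7^(1/3)*x*(-7^(1/3)*(405*sqrt(263) + 6568)^(1/3) + 7/(405*sqrt(263) + 6568)^(1/3))/126) + C3*exp(x*(7*7^(1/3)/(405*sqrt(263) + 6568)^(1/3) + 7 + 7^(2/3)*(405*sqrt(263) + 6568)^(1/3))/63) - 7*x^2/9 - 7*x/9 + 1946/1215


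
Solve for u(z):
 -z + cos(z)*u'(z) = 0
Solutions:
 u(z) = C1 + Integral(z/cos(z), z)


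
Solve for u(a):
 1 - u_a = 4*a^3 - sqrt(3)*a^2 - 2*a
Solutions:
 u(a) = C1 - a^4 + sqrt(3)*a^3/3 + a^2 + a


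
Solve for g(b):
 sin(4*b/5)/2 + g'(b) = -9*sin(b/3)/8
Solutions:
 g(b) = C1 + 27*cos(b/3)/8 + 5*cos(4*b/5)/8


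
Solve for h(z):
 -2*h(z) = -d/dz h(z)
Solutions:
 h(z) = C1*exp(2*z)


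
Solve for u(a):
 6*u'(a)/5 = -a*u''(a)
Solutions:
 u(a) = C1 + C2/a^(1/5)


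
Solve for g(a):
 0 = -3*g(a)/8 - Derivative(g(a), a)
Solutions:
 g(a) = C1*exp(-3*a/8)


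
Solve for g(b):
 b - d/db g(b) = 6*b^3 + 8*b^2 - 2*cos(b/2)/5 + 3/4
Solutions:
 g(b) = C1 - 3*b^4/2 - 8*b^3/3 + b^2/2 - 3*b/4 + 4*sin(b/2)/5


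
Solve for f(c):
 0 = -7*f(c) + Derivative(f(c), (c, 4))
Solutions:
 f(c) = C1*exp(-7^(1/4)*c) + C2*exp(7^(1/4)*c) + C3*sin(7^(1/4)*c) + C4*cos(7^(1/4)*c)


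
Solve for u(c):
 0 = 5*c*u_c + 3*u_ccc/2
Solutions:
 u(c) = C1 + Integral(C2*airyai(-10^(1/3)*3^(2/3)*c/3) + C3*airybi(-10^(1/3)*3^(2/3)*c/3), c)


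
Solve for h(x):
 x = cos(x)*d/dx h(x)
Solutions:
 h(x) = C1 + Integral(x/cos(x), x)


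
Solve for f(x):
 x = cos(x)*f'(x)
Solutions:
 f(x) = C1 + Integral(x/cos(x), x)


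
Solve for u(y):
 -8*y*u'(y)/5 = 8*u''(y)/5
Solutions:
 u(y) = C1 + C2*erf(sqrt(2)*y/2)


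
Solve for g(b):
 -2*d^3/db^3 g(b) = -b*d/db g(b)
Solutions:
 g(b) = C1 + Integral(C2*airyai(2^(2/3)*b/2) + C3*airybi(2^(2/3)*b/2), b)


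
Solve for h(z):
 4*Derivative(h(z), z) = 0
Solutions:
 h(z) = C1


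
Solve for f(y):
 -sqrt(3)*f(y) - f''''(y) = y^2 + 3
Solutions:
 f(y) = -sqrt(3)*y^2/3 + (C1*sin(sqrt(2)*3^(1/8)*y/2) + C2*cos(sqrt(2)*3^(1/8)*y/2))*exp(-sqrt(2)*3^(1/8)*y/2) + (C3*sin(sqrt(2)*3^(1/8)*y/2) + C4*cos(sqrt(2)*3^(1/8)*y/2))*exp(sqrt(2)*3^(1/8)*y/2) - sqrt(3)


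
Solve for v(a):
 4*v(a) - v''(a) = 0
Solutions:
 v(a) = C1*exp(-2*a) + C2*exp(2*a)


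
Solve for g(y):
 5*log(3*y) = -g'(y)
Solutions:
 g(y) = C1 - 5*y*log(y) - y*log(243) + 5*y


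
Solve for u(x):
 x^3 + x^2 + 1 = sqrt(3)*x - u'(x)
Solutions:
 u(x) = C1 - x^4/4 - x^3/3 + sqrt(3)*x^2/2 - x


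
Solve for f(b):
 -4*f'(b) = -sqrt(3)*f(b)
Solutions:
 f(b) = C1*exp(sqrt(3)*b/4)


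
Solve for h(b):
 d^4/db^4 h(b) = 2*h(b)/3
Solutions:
 h(b) = C1*exp(-2^(1/4)*3^(3/4)*b/3) + C2*exp(2^(1/4)*3^(3/4)*b/3) + C3*sin(2^(1/4)*3^(3/4)*b/3) + C4*cos(2^(1/4)*3^(3/4)*b/3)


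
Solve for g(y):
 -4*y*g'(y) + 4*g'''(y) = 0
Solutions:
 g(y) = C1 + Integral(C2*airyai(y) + C3*airybi(y), y)


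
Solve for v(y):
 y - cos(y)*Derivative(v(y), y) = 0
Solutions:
 v(y) = C1 + Integral(y/cos(y), y)


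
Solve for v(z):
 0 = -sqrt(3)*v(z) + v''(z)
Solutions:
 v(z) = C1*exp(-3^(1/4)*z) + C2*exp(3^(1/4)*z)


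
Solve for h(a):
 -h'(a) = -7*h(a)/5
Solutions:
 h(a) = C1*exp(7*a/5)


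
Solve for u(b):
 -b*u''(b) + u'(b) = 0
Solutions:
 u(b) = C1 + C2*b^2


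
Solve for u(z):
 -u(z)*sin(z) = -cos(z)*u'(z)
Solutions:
 u(z) = C1/cos(z)


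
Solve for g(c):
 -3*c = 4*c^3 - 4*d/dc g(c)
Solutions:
 g(c) = C1 + c^4/4 + 3*c^2/8


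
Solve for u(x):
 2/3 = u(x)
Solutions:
 u(x) = 2/3


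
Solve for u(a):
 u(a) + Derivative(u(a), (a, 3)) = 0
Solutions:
 u(a) = C3*exp(-a) + (C1*sin(sqrt(3)*a/2) + C2*cos(sqrt(3)*a/2))*exp(a/2)


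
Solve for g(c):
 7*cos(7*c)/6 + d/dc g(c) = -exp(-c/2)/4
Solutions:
 g(c) = C1 - sin(7*c)/6 + exp(-c/2)/2


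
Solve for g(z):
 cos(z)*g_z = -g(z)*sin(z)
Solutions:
 g(z) = C1*cos(z)


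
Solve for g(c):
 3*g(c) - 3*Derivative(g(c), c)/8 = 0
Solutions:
 g(c) = C1*exp(8*c)


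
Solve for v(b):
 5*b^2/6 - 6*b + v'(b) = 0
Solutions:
 v(b) = C1 - 5*b^3/18 + 3*b^2


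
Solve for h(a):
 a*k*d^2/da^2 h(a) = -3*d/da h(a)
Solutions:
 h(a) = C1 + a^(((re(k) - 3)*re(k) + im(k)^2)/(re(k)^2 + im(k)^2))*(C2*sin(3*log(a)*Abs(im(k))/(re(k)^2 + im(k)^2)) + C3*cos(3*log(a)*im(k)/(re(k)^2 + im(k)^2)))


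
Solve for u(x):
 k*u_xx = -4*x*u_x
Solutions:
 u(x) = C1 + C2*sqrt(k)*erf(sqrt(2)*x*sqrt(1/k))


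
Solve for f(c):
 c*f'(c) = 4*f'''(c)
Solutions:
 f(c) = C1 + Integral(C2*airyai(2^(1/3)*c/2) + C3*airybi(2^(1/3)*c/2), c)


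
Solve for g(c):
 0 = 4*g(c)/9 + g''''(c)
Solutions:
 g(c) = (C1*sin(sqrt(3)*c/3) + C2*cos(sqrt(3)*c/3))*exp(-sqrt(3)*c/3) + (C3*sin(sqrt(3)*c/3) + C4*cos(sqrt(3)*c/3))*exp(sqrt(3)*c/3)


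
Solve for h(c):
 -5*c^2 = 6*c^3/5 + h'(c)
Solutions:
 h(c) = C1 - 3*c^4/10 - 5*c^3/3


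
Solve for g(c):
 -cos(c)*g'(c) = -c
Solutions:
 g(c) = C1 + Integral(c/cos(c), c)


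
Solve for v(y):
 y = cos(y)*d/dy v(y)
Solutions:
 v(y) = C1 + Integral(y/cos(y), y)


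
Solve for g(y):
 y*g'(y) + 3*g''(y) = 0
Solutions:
 g(y) = C1 + C2*erf(sqrt(6)*y/6)


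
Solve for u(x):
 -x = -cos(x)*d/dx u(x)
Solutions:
 u(x) = C1 + Integral(x/cos(x), x)


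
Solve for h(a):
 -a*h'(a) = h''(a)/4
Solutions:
 h(a) = C1 + C2*erf(sqrt(2)*a)


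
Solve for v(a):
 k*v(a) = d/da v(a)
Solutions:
 v(a) = C1*exp(a*k)


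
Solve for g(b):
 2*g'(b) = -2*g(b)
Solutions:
 g(b) = C1*exp(-b)


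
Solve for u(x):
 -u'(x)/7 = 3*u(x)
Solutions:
 u(x) = C1*exp(-21*x)


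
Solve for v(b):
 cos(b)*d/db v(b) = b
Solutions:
 v(b) = C1 + Integral(b/cos(b), b)


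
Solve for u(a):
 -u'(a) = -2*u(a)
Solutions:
 u(a) = C1*exp(2*a)


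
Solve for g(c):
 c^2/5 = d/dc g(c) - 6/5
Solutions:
 g(c) = C1 + c^3/15 + 6*c/5


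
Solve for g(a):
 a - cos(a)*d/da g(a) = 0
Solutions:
 g(a) = C1 + Integral(a/cos(a), a)


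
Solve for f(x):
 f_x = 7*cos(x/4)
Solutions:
 f(x) = C1 + 28*sin(x/4)


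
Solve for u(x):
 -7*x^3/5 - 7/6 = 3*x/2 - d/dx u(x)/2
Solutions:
 u(x) = C1 + 7*x^4/10 + 3*x^2/2 + 7*x/3


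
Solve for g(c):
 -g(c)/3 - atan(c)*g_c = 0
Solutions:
 g(c) = C1*exp(-Integral(1/atan(c), c)/3)


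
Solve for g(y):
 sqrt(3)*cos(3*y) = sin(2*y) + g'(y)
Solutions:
 g(y) = C1 + sqrt(3)*sin(3*y)/3 + cos(2*y)/2


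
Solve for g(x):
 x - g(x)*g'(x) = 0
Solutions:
 g(x) = -sqrt(C1 + x^2)
 g(x) = sqrt(C1 + x^2)


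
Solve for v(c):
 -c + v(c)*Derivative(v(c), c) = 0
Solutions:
 v(c) = -sqrt(C1 + c^2)
 v(c) = sqrt(C1 + c^2)


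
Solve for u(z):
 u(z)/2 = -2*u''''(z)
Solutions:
 u(z) = (C1*sin(z/2) + C2*cos(z/2))*exp(-z/2) + (C3*sin(z/2) + C4*cos(z/2))*exp(z/2)


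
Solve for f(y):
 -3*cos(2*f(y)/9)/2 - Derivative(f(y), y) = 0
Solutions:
 3*y/2 - 9*log(sin(2*f(y)/9) - 1)/4 + 9*log(sin(2*f(y)/9) + 1)/4 = C1


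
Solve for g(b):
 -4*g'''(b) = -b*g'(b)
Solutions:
 g(b) = C1 + Integral(C2*airyai(2^(1/3)*b/2) + C3*airybi(2^(1/3)*b/2), b)


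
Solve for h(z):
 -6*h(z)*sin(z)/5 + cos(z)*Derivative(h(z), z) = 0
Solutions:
 h(z) = C1/cos(z)^(6/5)


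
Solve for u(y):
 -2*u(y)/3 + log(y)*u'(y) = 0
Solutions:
 u(y) = C1*exp(2*li(y)/3)


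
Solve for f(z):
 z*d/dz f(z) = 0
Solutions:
 f(z) = C1


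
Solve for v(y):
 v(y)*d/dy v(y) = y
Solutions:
 v(y) = -sqrt(C1 + y^2)
 v(y) = sqrt(C1 + y^2)


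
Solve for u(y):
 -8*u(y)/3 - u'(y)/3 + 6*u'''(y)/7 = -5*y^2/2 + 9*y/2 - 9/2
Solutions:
 u(y) = C1*exp(-42^(1/3)*y*(42^(1/3)/(sqrt(46614) + 216)^(1/3) + (sqrt(46614) + 216)^(1/3))/36)*sin(14^(1/3)*3^(1/6)*y*(-3^(2/3)*(sqrt(46614) + 216)^(1/3) + 3*14^(1/3)/(sqrt(46614) + 216)^(1/3))/36) + C2*exp(-42^(1/3)*y*(42^(1/3)/(sqrt(46614) + 216)^(1/3) + (sqrt(46614) + 216)^(1/3))/36)*cos(14^(1/3)*3^(1/6)*y*(-3^(2/3)*(sqrt(46614) + 216)^(1/3) + 3*14^(1/3)/(sqrt(46614) + 216)^(1/3))/36) + C3*exp(42^(1/3)*y*(42^(1/3)/(sqrt(46614) + 216)^(1/3) + (sqrt(46614) + 216)^(1/3))/18) + 15*y^2/16 - 123*y/64 + 987/512


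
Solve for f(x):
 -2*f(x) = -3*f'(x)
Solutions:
 f(x) = C1*exp(2*x/3)


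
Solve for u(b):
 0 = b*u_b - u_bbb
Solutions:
 u(b) = C1 + Integral(C2*airyai(b) + C3*airybi(b), b)


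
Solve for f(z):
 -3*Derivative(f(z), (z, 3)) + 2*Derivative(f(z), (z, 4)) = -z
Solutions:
 f(z) = C1 + C2*z + C3*z^2 + C4*exp(3*z/2) + z^4/72 + z^3/27


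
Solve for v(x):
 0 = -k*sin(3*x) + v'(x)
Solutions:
 v(x) = C1 - k*cos(3*x)/3


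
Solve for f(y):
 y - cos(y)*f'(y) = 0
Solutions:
 f(y) = C1 + Integral(y/cos(y), y)


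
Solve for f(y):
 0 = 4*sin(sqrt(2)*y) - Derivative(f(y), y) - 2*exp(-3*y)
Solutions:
 f(y) = C1 - 2*sqrt(2)*cos(sqrt(2)*y) + 2*exp(-3*y)/3


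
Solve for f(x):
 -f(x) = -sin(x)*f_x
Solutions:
 f(x) = C1*sqrt(cos(x) - 1)/sqrt(cos(x) + 1)


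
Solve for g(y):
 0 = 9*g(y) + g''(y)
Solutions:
 g(y) = C1*sin(3*y) + C2*cos(3*y)


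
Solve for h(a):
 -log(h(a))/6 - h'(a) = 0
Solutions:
 li(h(a)) = C1 - a/6


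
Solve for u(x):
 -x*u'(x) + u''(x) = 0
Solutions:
 u(x) = C1 + C2*erfi(sqrt(2)*x/2)


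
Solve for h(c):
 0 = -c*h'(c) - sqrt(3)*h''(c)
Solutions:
 h(c) = C1 + C2*erf(sqrt(2)*3^(3/4)*c/6)


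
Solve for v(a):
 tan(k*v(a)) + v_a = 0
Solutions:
 v(a) = Piecewise((-asin(exp(C1*k - a*k))/k + pi/k, Ne(k, 0)), (nan, True))
 v(a) = Piecewise((asin(exp(C1*k - a*k))/k, Ne(k, 0)), (nan, True))


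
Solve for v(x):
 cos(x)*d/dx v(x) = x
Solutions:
 v(x) = C1 + Integral(x/cos(x), x)


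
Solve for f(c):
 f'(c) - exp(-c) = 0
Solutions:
 f(c) = C1 - exp(-c)


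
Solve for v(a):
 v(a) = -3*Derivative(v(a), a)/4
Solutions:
 v(a) = C1*exp(-4*a/3)


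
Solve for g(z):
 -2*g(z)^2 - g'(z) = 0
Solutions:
 g(z) = 1/(C1 + 2*z)


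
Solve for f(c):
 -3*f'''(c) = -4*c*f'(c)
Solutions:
 f(c) = C1 + Integral(C2*airyai(6^(2/3)*c/3) + C3*airybi(6^(2/3)*c/3), c)


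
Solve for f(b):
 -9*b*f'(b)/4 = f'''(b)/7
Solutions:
 f(b) = C1 + Integral(C2*airyai(-126^(1/3)*b/2) + C3*airybi(-126^(1/3)*b/2), b)


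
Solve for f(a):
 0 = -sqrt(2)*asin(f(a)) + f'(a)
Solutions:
 Integral(1/asin(_y), (_y, f(a))) = C1 + sqrt(2)*a


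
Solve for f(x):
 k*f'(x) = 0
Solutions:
 f(x) = C1


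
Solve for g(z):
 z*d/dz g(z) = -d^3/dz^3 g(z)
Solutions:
 g(z) = C1 + Integral(C2*airyai(-z) + C3*airybi(-z), z)


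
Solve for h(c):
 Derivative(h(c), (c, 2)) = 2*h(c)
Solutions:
 h(c) = C1*exp(-sqrt(2)*c) + C2*exp(sqrt(2)*c)


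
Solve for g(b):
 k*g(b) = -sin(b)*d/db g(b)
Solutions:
 g(b) = C1*exp(k*(-log(cos(b) - 1) + log(cos(b) + 1))/2)


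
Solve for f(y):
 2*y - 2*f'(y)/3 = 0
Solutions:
 f(y) = C1 + 3*y^2/2


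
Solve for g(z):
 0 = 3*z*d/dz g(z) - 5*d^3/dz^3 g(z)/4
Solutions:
 g(z) = C1 + Integral(C2*airyai(12^(1/3)*5^(2/3)*z/5) + C3*airybi(12^(1/3)*5^(2/3)*z/5), z)


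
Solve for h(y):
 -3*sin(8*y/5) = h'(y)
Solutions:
 h(y) = C1 + 15*cos(8*y/5)/8


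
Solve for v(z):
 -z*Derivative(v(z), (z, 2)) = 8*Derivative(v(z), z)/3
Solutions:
 v(z) = C1 + C2/z^(5/3)


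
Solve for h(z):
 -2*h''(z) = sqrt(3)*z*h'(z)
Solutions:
 h(z) = C1 + C2*erf(3^(1/4)*z/2)


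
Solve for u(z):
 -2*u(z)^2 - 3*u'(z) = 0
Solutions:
 u(z) = 3/(C1 + 2*z)


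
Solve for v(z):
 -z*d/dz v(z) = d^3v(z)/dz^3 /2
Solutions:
 v(z) = C1 + Integral(C2*airyai(-2^(1/3)*z) + C3*airybi(-2^(1/3)*z), z)


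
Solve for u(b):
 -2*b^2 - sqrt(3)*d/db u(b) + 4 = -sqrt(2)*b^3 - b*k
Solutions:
 u(b) = C1 + sqrt(6)*b^4/12 - 2*sqrt(3)*b^3/9 + sqrt(3)*b^2*k/6 + 4*sqrt(3)*b/3


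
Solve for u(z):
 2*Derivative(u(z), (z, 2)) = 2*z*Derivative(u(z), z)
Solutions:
 u(z) = C1 + C2*erfi(sqrt(2)*z/2)


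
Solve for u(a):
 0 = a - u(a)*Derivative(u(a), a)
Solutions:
 u(a) = -sqrt(C1 + a^2)
 u(a) = sqrt(C1 + a^2)


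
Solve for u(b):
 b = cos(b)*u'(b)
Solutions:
 u(b) = C1 + Integral(b/cos(b), b)


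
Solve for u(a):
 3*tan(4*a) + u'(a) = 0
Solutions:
 u(a) = C1 + 3*log(cos(4*a))/4


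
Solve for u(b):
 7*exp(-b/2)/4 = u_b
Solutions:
 u(b) = C1 - 7*exp(-b/2)/2


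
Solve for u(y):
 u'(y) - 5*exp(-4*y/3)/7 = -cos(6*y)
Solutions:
 u(y) = C1 - sin(6*y)/6 - 15*exp(-4*y/3)/28


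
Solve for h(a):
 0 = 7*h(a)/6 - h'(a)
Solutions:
 h(a) = C1*exp(7*a/6)


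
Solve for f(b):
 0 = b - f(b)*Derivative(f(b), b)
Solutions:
 f(b) = -sqrt(C1 + b^2)
 f(b) = sqrt(C1 + b^2)


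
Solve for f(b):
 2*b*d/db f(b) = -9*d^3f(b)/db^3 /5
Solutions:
 f(b) = C1 + Integral(C2*airyai(-30^(1/3)*b/3) + C3*airybi(-30^(1/3)*b/3), b)


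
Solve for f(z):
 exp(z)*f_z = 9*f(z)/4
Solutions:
 f(z) = C1*exp(-9*exp(-z)/4)


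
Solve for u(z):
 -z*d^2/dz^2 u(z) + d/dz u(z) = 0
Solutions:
 u(z) = C1 + C2*z^2


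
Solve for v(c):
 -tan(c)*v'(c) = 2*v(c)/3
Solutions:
 v(c) = C1/sin(c)^(2/3)


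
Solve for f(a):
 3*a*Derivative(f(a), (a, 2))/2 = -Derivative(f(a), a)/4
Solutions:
 f(a) = C1 + C2*a^(5/6)


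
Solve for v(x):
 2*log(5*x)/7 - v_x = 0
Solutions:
 v(x) = C1 + 2*x*log(x)/7 - 2*x/7 + 2*x*log(5)/7


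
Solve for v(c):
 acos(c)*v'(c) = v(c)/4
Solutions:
 v(c) = C1*exp(Integral(1/acos(c), c)/4)


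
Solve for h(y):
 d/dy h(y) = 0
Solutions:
 h(y) = C1


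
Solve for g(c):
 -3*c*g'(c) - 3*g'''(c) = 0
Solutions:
 g(c) = C1 + Integral(C2*airyai(-c) + C3*airybi(-c), c)


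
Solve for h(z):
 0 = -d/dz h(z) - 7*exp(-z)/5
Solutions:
 h(z) = C1 + 7*exp(-z)/5


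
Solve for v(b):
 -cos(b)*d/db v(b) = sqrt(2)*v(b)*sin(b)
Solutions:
 v(b) = C1*cos(b)^(sqrt(2))


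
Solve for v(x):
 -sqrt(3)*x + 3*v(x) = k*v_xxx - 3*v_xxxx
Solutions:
 v(x) = C1*exp(x*(k - sqrt(k^2 + 6*12^(1/3)*(k^2 + sqrt(k^4 - 768))^(1/3) + 48*18^(1/3)/(k^2 + sqrt(k^4 - 768))^(1/3)) - sqrt(2)*sqrt(-k^3/sqrt(k^2 + 6*12^(1/3)*(k^2 + sqrt(k^4 - 768))^(1/3) + 48*18^(1/3)/(k^2 + sqrt(k^4 - 768))^(1/3)) + k^2 - 3*12^(1/3)*(k^2 + sqrt(k^4 - 768))^(1/3) - 24*18^(1/3)/(k^2 + sqrt(k^4 - 768))^(1/3)))/12) + C2*exp(x*(k - sqrt(k^2 + 6*12^(1/3)*(k^2 + sqrt(k^4 - 768))^(1/3) + 48*18^(1/3)/(k^2 + sqrt(k^4 - 768))^(1/3)) + sqrt(2)*sqrt(-k^3/sqrt(k^2 + 6*12^(1/3)*(k^2 + sqrt(k^4 - 768))^(1/3) + 48*18^(1/3)/(k^2 + sqrt(k^4 - 768))^(1/3)) + k^2 - 3*12^(1/3)*(k^2 + sqrt(k^4 - 768))^(1/3) - 24*18^(1/3)/(k^2 + sqrt(k^4 - 768))^(1/3)))/12) + C3*exp(x*(k + sqrt(k^2 + 6*12^(1/3)*(k^2 + sqrt(k^4 - 768))^(1/3) + 48*18^(1/3)/(k^2 + sqrt(k^4 - 768))^(1/3)) - sqrt(2)*sqrt(k^3/sqrt(k^2 + 6*12^(1/3)*(k^2 + sqrt(k^4 - 768))^(1/3) + 48*18^(1/3)/(k^2 + sqrt(k^4 - 768))^(1/3)) + k^2 - 3*12^(1/3)*(k^2 + sqrt(k^4 - 768))^(1/3) - 24*18^(1/3)/(k^2 + sqrt(k^4 - 768))^(1/3)))/12) + C4*exp(x*(k + sqrt(k^2 + 6*12^(1/3)*(k^2 + sqrt(k^4 - 768))^(1/3) + 48*18^(1/3)/(k^2 + sqrt(k^4 - 768))^(1/3)) + sqrt(2)*sqrt(k^3/sqrt(k^2 + 6*12^(1/3)*(k^2 + sqrt(k^4 - 768))^(1/3) + 48*18^(1/3)/(k^2 + sqrt(k^4 - 768))^(1/3)) + k^2 - 3*12^(1/3)*(k^2 + sqrt(k^4 - 768))^(1/3) - 24*18^(1/3)/(k^2 + sqrt(k^4 - 768))^(1/3)))/12) + sqrt(3)*x/3


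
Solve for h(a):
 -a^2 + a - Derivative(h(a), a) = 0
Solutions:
 h(a) = C1 - a^3/3 + a^2/2


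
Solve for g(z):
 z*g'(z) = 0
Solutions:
 g(z) = C1


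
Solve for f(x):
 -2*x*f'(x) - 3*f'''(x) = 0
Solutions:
 f(x) = C1 + Integral(C2*airyai(-2^(1/3)*3^(2/3)*x/3) + C3*airybi(-2^(1/3)*3^(2/3)*x/3), x)


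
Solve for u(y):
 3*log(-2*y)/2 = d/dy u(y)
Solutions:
 u(y) = C1 + 3*y*log(-y)/2 + 3*y*(-1 + log(2))/2


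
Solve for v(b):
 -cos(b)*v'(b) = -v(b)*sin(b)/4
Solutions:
 v(b) = C1/cos(b)^(1/4)


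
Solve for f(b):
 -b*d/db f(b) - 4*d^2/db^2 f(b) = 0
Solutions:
 f(b) = C1 + C2*erf(sqrt(2)*b/4)


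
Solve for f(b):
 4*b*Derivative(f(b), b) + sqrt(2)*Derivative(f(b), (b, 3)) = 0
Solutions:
 f(b) = C1 + Integral(C2*airyai(-sqrt(2)*b) + C3*airybi(-sqrt(2)*b), b)


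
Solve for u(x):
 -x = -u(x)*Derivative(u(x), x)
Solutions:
 u(x) = -sqrt(C1 + x^2)
 u(x) = sqrt(C1 + x^2)


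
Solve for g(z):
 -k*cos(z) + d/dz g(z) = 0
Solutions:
 g(z) = C1 + k*sin(z)


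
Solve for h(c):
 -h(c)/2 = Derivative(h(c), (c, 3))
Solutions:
 h(c) = C3*exp(-2^(2/3)*c/2) + (C1*sin(2^(2/3)*sqrt(3)*c/4) + C2*cos(2^(2/3)*sqrt(3)*c/4))*exp(2^(2/3)*c/4)


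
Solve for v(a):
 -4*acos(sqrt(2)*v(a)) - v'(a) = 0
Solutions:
 Integral(1/acos(sqrt(2)*_y), (_y, v(a))) = C1 - 4*a


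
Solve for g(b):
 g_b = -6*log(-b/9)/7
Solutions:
 g(b) = C1 - 6*b*log(-b)/7 + 6*b*(1 + 2*log(3))/7


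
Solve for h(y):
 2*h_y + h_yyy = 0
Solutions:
 h(y) = C1 + C2*sin(sqrt(2)*y) + C3*cos(sqrt(2)*y)


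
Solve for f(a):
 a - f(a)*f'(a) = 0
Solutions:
 f(a) = -sqrt(C1 + a^2)
 f(a) = sqrt(C1 + a^2)


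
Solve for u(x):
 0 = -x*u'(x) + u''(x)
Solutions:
 u(x) = C1 + C2*erfi(sqrt(2)*x/2)


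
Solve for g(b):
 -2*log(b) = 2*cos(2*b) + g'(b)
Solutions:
 g(b) = C1 - 2*b*log(b) + 2*b - sin(2*b)


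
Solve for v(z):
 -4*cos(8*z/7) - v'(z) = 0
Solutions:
 v(z) = C1 - 7*sin(8*z/7)/2


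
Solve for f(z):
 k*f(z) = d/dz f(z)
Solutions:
 f(z) = C1*exp(k*z)


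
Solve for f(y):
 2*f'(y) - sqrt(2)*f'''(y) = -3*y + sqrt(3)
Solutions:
 f(y) = C1 + C2*exp(-2^(1/4)*y) + C3*exp(2^(1/4)*y) - 3*y^2/4 + sqrt(3)*y/2


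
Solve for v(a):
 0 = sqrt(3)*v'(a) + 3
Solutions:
 v(a) = C1 - sqrt(3)*a


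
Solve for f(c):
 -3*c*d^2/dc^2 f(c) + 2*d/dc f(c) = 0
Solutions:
 f(c) = C1 + C2*c^(5/3)


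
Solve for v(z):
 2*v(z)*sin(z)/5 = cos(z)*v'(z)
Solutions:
 v(z) = C1/cos(z)^(2/5)


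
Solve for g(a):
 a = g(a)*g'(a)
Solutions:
 g(a) = -sqrt(C1 + a^2)
 g(a) = sqrt(C1 + a^2)


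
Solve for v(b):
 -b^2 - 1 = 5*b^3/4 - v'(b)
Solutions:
 v(b) = C1 + 5*b^4/16 + b^3/3 + b


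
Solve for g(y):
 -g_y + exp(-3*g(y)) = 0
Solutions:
 g(y) = log(C1 + 3*y)/3
 g(y) = log((-3^(1/3) - 3^(5/6)*I)*(C1 + y)^(1/3)/2)
 g(y) = log((-3^(1/3) + 3^(5/6)*I)*(C1 + y)^(1/3)/2)


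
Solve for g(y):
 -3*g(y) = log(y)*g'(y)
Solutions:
 g(y) = C1*exp(-3*li(y))


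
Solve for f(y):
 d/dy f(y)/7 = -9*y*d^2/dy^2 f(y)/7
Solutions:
 f(y) = C1 + C2*y^(8/9)


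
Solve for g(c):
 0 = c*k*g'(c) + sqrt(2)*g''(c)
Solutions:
 g(c) = Piecewise((-2^(3/4)*sqrt(pi)*C1*erf(2^(1/4)*c*sqrt(k)/2)/(2*sqrt(k)) - C2, (k > 0) | (k < 0)), (-C1*c - C2, True))


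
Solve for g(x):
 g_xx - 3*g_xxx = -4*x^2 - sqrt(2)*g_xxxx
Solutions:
 g(x) = C1 + C2*x + C3*exp(sqrt(2)*x*(3 - sqrt(9 - 4*sqrt(2)))/4) + C4*exp(sqrt(2)*x*(sqrt(9 - 4*sqrt(2)) + 3)/4) - x^4/3 - 4*x^3 + 4*x^2*(-9 + sqrt(2))


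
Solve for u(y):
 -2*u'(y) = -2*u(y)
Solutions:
 u(y) = C1*exp(y)


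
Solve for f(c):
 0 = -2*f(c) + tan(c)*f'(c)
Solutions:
 f(c) = C1*sin(c)^2


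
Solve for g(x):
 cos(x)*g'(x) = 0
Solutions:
 g(x) = C1


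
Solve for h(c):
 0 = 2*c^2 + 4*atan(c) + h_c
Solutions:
 h(c) = C1 - 2*c^3/3 - 4*c*atan(c) + 2*log(c^2 + 1)


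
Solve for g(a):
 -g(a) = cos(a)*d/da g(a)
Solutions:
 g(a) = C1*sqrt(sin(a) - 1)/sqrt(sin(a) + 1)


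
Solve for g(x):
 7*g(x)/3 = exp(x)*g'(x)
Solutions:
 g(x) = C1*exp(-7*exp(-x)/3)


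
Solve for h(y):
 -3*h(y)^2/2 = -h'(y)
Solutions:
 h(y) = -2/(C1 + 3*y)


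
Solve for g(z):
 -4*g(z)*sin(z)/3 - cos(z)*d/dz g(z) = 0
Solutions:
 g(z) = C1*cos(z)^(4/3)


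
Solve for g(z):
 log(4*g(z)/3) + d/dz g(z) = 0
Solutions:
 Integral(1/(log(_y) - log(3) + 2*log(2)), (_y, g(z))) = C1 - z


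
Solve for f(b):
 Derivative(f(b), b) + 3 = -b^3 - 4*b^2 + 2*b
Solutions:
 f(b) = C1 - b^4/4 - 4*b^3/3 + b^2 - 3*b


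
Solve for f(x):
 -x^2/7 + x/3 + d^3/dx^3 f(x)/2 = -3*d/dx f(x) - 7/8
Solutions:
 f(x) = C1 + C2*sin(sqrt(6)*x) + C3*cos(sqrt(6)*x) + x^3/63 - x^2/18 - 155*x/504


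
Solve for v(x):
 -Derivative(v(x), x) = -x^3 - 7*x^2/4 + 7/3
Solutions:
 v(x) = C1 + x^4/4 + 7*x^3/12 - 7*x/3


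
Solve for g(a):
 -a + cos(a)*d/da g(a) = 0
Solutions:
 g(a) = C1 + Integral(a/cos(a), a)


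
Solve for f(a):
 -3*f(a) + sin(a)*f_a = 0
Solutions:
 f(a) = C1*(cos(a) - 1)^(3/2)/(cos(a) + 1)^(3/2)


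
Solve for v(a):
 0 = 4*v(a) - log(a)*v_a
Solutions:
 v(a) = C1*exp(4*li(a))


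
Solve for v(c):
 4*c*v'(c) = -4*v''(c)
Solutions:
 v(c) = C1 + C2*erf(sqrt(2)*c/2)


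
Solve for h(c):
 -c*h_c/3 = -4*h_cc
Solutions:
 h(c) = C1 + C2*erfi(sqrt(6)*c/12)


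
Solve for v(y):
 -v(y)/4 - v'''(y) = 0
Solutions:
 v(y) = C3*exp(-2^(1/3)*y/2) + (C1*sin(2^(1/3)*sqrt(3)*y/4) + C2*cos(2^(1/3)*sqrt(3)*y/4))*exp(2^(1/3)*y/4)


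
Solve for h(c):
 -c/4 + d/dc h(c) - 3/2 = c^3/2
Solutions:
 h(c) = C1 + c^4/8 + c^2/8 + 3*c/2


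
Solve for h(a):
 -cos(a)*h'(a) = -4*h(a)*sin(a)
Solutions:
 h(a) = C1/cos(a)^4


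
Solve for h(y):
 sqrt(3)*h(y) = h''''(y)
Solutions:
 h(y) = C1*exp(-3^(1/8)*y) + C2*exp(3^(1/8)*y) + C3*sin(3^(1/8)*y) + C4*cos(3^(1/8)*y)


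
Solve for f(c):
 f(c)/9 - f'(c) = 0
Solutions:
 f(c) = C1*exp(c/9)


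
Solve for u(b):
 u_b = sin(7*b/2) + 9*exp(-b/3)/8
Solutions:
 u(b) = C1 - 2*cos(7*b/2)/7 - 27*exp(-b/3)/8


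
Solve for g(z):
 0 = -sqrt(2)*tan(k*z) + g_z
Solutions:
 g(z) = C1 + sqrt(2)*Piecewise((-log(cos(k*z))/k, Ne(k, 0)), (0, True))


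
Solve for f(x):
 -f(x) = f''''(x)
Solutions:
 f(x) = (C1*sin(sqrt(2)*x/2) + C2*cos(sqrt(2)*x/2))*exp(-sqrt(2)*x/2) + (C3*sin(sqrt(2)*x/2) + C4*cos(sqrt(2)*x/2))*exp(sqrt(2)*x/2)


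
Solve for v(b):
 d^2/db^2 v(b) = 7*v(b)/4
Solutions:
 v(b) = C1*exp(-sqrt(7)*b/2) + C2*exp(sqrt(7)*b/2)


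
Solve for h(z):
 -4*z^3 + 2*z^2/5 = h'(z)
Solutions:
 h(z) = C1 - z^4 + 2*z^3/15


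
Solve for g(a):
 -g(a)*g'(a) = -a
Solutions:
 g(a) = -sqrt(C1 + a^2)
 g(a) = sqrt(C1 + a^2)


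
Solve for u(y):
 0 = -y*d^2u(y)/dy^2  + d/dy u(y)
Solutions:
 u(y) = C1 + C2*y^2


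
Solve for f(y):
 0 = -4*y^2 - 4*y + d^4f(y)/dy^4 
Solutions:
 f(y) = C1 + C2*y + C3*y^2 + C4*y^3 + y^6/90 + y^5/30
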